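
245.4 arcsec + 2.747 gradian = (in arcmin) 152.4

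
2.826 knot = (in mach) 0.00427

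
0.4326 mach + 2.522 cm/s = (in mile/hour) 329.6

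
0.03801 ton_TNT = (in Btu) 1.507e+05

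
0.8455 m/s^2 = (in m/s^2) 0.8455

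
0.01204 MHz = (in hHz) 120.4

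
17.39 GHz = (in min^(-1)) 1.043e+12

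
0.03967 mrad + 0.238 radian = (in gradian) 15.15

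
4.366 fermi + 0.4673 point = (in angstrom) 1.649e+06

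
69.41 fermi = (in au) 4.64e-25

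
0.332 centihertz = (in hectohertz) 3.32e-05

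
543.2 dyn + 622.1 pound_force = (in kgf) 282.2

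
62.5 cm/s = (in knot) 1.215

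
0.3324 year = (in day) 121.3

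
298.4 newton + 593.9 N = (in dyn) 8.923e+07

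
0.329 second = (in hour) 9.139e-05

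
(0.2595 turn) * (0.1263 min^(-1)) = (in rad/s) 0.003432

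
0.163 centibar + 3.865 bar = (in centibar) 386.7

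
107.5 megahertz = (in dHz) 1.075e+09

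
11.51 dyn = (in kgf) 1.174e-05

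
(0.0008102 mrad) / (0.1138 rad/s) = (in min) 1.187e-07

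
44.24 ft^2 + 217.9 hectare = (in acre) 538.4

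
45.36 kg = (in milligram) 4.536e+07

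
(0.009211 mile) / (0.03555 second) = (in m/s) 417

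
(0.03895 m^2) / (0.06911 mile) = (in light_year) 3.702e-20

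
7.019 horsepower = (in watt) 5234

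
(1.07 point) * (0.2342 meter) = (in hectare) 8.84e-09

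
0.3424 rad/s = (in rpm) 3.27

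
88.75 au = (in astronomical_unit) 88.75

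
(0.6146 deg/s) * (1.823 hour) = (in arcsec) 1.452e+07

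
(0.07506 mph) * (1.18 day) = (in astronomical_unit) 2.287e-08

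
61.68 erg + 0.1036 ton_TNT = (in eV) 2.705e+27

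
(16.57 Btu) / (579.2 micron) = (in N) 3.018e+07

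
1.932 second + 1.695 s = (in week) 5.997e-06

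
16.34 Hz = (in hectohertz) 0.1634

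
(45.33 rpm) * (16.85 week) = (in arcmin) 1.663e+11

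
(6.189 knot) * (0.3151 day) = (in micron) 8.668e+10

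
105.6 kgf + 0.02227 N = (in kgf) 105.6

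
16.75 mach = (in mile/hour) 1.276e+04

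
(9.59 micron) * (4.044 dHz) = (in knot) 7.539e-06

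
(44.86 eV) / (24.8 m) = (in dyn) 2.898e-14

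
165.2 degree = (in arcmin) 9912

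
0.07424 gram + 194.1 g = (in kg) 0.1942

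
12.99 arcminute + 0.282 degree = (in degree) 0.4985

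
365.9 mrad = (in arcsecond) 7.547e+04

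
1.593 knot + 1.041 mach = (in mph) 794.7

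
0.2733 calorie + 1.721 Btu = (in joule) 1817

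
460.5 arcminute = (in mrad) 134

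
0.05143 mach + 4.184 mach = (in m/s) 1442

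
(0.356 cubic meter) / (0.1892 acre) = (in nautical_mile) 2.511e-07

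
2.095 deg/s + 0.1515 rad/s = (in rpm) 1.796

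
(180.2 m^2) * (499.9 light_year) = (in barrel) 5.36e+21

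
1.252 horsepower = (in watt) 933.6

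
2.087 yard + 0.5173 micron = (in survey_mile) 0.001186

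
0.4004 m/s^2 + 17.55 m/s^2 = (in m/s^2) 17.95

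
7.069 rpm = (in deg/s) 42.41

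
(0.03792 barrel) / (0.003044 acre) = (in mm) 0.4894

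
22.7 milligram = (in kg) 2.27e-05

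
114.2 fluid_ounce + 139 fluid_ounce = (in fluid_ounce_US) 253.2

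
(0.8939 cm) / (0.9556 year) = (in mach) 8.711e-13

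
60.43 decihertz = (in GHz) 6.043e-09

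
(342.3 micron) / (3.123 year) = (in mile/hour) 7.775e-12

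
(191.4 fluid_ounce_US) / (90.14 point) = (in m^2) 0.178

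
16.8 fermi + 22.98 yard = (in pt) 5.956e+04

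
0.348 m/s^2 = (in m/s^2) 0.348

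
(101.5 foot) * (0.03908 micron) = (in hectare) 1.209e-10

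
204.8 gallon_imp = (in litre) 931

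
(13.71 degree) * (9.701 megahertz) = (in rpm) 2.217e+07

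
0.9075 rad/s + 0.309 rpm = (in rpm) 8.975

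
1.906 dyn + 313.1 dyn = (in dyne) 315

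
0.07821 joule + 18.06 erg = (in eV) 4.882e+17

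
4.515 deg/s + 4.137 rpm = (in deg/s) 29.34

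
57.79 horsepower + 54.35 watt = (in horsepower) 57.86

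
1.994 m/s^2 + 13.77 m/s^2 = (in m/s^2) 15.76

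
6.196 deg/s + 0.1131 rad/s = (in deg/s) 12.68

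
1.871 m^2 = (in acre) 0.0004623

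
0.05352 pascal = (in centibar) 5.352e-05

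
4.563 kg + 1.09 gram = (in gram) 4564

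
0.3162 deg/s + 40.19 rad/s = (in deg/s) 2303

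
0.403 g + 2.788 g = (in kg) 0.003191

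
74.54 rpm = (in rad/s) 7.806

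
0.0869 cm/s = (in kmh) 0.003128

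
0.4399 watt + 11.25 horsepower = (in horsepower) 11.25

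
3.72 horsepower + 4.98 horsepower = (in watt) 6488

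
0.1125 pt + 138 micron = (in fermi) 1.777e+11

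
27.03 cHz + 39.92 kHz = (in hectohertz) 399.2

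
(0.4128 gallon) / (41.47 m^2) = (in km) 3.768e-08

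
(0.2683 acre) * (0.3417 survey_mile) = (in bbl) 3.756e+06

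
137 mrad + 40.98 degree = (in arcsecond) 1.758e+05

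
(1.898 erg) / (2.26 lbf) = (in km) 1.888e-11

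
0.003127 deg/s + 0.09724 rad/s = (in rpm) 0.9291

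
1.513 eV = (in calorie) 5.794e-20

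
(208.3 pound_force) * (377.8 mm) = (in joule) 350.1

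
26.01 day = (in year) 0.07126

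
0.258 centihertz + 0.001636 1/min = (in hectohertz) 2.607e-05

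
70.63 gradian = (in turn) 0.1766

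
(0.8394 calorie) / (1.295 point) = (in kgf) 783.9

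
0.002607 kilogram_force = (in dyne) 2557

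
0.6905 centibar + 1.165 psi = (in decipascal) 8.723e+04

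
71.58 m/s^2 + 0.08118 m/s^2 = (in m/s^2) 71.66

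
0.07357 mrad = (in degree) 0.004215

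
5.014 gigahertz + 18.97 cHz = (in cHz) 5.014e+11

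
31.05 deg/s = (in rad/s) 0.5419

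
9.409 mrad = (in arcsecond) 1941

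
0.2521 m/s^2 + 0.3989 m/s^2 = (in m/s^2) 0.651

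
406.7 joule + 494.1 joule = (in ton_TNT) 2.153e-07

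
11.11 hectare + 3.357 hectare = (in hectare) 14.47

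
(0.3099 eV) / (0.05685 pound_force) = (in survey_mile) 1.22e-22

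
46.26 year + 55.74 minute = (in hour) 4.052e+05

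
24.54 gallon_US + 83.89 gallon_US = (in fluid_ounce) 1.388e+04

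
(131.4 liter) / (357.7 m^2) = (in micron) 367.3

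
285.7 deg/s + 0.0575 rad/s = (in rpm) 48.17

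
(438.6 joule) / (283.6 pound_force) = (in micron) 3.477e+05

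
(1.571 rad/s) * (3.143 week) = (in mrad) 2.986e+09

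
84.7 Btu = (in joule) 8.936e+04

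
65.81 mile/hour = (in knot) 57.19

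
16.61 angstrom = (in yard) 1.816e-09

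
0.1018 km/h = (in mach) 8.305e-05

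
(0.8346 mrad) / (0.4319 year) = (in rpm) 5.851e-10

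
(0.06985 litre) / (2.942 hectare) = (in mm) 2.374e-06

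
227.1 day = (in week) 32.44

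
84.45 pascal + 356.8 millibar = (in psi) 5.187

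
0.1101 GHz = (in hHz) 1.101e+06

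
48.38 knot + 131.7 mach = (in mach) 131.8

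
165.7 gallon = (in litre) 627.2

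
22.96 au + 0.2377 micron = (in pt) 9.736e+15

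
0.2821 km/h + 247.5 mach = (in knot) 1.638e+05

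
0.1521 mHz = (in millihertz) 0.1521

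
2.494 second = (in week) 4.124e-06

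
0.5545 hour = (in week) 0.003301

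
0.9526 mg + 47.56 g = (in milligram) 4.756e+04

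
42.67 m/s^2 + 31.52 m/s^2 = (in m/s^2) 74.19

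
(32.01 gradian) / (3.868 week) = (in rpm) 2.052e-06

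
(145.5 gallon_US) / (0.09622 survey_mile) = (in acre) 8.789e-07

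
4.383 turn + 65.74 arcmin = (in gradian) 1754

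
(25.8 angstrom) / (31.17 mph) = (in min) 3.086e-12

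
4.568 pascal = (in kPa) 0.004568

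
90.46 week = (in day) 633.2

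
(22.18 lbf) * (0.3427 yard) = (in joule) 30.92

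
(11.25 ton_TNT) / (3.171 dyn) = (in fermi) 1.484e+30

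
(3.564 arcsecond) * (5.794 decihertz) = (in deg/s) 0.0005736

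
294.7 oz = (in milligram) 8.355e+06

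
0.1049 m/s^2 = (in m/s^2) 0.1049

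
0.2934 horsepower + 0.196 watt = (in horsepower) 0.2937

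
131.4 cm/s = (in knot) 2.554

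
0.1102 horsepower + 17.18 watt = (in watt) 99.36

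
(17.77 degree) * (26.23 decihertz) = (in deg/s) 46.61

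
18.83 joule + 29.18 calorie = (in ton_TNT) 3.368e-08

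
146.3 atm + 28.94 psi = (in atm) 148.3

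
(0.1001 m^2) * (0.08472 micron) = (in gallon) 2.24e-06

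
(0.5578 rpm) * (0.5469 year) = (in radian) 1.007e+06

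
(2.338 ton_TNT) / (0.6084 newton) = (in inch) 6.33e+11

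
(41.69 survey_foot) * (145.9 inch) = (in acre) 0.01164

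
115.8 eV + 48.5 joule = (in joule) 48.5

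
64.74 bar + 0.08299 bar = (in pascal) 6.482e+06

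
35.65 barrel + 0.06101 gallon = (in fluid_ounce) 1.917e+05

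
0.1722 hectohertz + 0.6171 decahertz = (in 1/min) 1403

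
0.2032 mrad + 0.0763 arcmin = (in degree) 0.01291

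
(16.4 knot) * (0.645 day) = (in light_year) 4.97e-11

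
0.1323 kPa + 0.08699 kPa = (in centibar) 0.2193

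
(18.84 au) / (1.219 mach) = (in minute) 1.132e+08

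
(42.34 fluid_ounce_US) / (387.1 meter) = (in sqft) 3.482e-05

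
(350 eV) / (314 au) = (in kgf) 1.217e-31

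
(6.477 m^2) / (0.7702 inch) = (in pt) 9.385e+05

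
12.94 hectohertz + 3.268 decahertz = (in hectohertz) 13.27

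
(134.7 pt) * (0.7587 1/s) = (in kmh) 0.1298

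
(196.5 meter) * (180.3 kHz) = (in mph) 7.925e+07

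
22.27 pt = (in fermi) 7.856e+12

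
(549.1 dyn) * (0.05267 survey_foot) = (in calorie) 2.107e-05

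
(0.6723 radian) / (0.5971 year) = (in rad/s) 3.57e-08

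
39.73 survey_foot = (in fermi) 1.211e+16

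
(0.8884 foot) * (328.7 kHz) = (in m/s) 8.901e+04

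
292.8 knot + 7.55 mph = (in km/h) 554.4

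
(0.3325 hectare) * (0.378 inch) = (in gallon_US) 8433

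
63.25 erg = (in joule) 6.325e-06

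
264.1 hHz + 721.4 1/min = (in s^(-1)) 2.642e+04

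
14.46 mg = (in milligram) 14.46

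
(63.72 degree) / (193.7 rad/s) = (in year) 1.821e-10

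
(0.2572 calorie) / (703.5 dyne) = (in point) 4.336e+05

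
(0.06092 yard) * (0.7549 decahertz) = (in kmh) 1.514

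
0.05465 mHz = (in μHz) 54.65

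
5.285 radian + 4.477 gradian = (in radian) 5.355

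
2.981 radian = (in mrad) 2981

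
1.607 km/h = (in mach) 0.001311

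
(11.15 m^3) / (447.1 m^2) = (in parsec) 8.082e-19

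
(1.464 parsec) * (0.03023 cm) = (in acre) 3.375e+09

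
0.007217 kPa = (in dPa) 72.17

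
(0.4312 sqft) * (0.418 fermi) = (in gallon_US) 4.424e-15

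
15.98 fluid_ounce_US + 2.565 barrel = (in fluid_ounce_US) 1.381e+04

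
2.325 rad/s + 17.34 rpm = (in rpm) 39.54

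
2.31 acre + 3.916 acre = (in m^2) 2.52e+04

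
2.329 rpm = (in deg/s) 13.97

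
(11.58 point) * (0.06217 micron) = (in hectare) 2.54e-14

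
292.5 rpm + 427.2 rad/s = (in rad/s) 457.8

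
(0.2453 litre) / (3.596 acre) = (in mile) 1.047e-11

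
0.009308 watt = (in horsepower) 1.248e-05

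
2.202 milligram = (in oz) 7.767e-05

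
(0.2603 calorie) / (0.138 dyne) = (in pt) 2.237e+09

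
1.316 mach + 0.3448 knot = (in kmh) 1614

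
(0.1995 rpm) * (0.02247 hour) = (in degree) 96.83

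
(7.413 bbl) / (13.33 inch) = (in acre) 0.0008602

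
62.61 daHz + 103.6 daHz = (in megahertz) 0.001662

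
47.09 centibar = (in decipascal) 4.709e+05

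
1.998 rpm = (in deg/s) 11.99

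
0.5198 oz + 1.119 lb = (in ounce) 18.42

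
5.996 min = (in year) 1.141e-05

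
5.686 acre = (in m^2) 2.301e+04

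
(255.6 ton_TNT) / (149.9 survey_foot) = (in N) 2.341e+10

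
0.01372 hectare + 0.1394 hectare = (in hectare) 0.1531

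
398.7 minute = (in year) 0.0007586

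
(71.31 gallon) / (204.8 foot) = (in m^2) 0.004324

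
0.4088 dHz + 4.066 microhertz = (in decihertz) 0.4088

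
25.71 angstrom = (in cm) 2.571e-07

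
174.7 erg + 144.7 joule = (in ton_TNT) 3.458e-08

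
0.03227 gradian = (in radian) 0.0005069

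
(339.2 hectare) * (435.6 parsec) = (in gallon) 1.204e+28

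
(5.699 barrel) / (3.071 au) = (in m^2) 1.972e-12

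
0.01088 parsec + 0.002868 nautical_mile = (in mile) 2.086e+11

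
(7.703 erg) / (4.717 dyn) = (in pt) 46.29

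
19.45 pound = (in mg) 8.822e+06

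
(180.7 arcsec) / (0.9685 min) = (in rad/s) 1.508e-05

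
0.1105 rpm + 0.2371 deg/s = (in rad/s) 0.01571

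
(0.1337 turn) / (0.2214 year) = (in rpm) 1.149e-06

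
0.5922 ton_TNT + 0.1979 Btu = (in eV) 1.546e+28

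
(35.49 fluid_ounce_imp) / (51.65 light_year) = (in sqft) 2.221e-20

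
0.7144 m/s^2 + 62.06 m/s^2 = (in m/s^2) 62.77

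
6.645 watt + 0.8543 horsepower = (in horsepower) 0.8632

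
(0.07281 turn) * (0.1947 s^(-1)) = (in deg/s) 5.103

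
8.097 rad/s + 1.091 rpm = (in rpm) 78.41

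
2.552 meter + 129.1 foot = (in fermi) 4.19e+16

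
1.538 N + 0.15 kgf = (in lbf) 0.6764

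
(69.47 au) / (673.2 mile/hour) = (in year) 1095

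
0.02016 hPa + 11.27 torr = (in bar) 0.01505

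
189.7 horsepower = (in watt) 1.415e+05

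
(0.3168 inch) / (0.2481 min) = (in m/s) 0.0005406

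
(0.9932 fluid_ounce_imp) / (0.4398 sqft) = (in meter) 0.0006907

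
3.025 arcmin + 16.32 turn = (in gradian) 6528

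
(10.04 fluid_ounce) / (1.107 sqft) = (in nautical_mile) 1.559e-06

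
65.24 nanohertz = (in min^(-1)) 3.914e-06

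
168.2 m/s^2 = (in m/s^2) 168.2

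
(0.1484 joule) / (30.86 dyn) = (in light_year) 5.083e-14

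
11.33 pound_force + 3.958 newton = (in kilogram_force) 5.543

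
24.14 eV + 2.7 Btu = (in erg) 2.849e+10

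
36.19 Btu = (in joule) 3.818e+04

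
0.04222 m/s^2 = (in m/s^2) 0.04222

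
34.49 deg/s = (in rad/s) 0.602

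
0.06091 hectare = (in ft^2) 6556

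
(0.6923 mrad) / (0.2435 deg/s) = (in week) 2.693e-07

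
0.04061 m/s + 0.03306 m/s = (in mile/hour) 0.1648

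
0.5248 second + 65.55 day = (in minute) 9.439e+04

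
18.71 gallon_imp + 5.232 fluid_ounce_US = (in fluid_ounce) 2881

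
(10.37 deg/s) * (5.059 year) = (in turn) 4.596e+06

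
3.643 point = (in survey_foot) 0.004216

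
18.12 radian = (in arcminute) 6.229e+04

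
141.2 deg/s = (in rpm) 23.53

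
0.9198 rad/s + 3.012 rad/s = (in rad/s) 3.932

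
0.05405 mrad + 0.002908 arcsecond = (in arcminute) 0.1859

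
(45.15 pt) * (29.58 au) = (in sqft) 7.587e+11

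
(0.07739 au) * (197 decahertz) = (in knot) 4.433e+13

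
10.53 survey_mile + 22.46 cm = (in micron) 1.695e+10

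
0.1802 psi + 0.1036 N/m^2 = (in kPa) 1.243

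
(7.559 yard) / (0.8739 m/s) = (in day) 9.154e-05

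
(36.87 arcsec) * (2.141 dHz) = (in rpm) 0.0003655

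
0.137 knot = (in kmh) 0.2537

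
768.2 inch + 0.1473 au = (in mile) 1.369e+07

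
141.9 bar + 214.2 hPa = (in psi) 2061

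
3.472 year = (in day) 1267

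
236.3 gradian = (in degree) 212.7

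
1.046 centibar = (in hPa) 10.46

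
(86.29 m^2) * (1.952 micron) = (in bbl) 0.001059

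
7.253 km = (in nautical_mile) 3.916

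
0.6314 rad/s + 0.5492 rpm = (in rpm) 6.579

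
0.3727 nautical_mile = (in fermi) 6.902e+17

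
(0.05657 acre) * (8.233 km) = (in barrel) 1.185e+07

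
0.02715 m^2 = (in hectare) 2.715e-06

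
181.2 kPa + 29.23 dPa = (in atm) 1.788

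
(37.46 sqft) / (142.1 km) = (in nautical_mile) 1.322e-08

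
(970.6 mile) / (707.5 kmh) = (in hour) 2.208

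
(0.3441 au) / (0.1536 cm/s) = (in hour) 9.309e+09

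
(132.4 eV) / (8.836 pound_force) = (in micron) 5.397e-13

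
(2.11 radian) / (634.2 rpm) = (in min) 0.0005295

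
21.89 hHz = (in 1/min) 1.313e+05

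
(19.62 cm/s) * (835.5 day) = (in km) 1.416e+04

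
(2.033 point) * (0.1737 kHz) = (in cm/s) 12.46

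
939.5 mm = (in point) 2663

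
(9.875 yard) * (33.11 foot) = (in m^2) 91.13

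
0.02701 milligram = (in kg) 2.701e-08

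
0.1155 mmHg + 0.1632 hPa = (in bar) 0.0003172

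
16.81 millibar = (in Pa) 1681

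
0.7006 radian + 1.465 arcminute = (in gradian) 44.63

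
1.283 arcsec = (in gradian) 0.000396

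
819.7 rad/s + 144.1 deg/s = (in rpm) 7852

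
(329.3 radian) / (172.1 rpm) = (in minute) 0.3045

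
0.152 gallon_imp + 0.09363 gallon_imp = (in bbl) 0.007024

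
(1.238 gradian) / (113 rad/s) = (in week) 2.845e-10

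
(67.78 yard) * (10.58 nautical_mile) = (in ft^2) 1.307e+07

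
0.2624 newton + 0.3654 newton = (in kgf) 0.06402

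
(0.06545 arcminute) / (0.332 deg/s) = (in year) 1.042e-10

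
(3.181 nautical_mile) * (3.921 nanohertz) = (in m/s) 2.31e-05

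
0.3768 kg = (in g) 376.8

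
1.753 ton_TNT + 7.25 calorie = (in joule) 7.335e+09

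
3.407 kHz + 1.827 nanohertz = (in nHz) 3.407e+12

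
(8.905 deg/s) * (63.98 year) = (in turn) 4.991e+07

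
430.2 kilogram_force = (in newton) 4219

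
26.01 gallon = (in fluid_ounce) 3329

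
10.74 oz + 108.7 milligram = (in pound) 0.6715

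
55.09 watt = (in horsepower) 0.07388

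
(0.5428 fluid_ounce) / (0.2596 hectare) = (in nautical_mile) 3.339e-12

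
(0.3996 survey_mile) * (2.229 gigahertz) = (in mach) 4.21e+09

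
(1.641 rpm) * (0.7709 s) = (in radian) 0.1325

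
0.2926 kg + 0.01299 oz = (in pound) 0.6459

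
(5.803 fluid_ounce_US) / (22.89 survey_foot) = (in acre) 6.078e-09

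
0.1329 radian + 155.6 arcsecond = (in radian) 0.1337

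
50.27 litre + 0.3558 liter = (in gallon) 13.37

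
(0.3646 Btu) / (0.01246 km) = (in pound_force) 6.94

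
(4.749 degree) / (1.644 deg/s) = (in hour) 0.0008024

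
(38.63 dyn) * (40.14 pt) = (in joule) 5.47e-06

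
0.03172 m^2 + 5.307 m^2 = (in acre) 0.001319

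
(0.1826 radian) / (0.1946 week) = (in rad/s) 1.551e-06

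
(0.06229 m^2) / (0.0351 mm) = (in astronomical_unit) 1.186e-08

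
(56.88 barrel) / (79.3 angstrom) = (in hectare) 1.14e+05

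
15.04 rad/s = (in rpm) 143.6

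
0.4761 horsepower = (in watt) 355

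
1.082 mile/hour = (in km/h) 1.741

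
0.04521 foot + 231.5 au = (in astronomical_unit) 231.5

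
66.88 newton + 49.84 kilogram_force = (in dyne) 5.556e+07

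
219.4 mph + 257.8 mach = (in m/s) 8.788e+04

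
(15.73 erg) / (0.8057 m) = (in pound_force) 4.389e-07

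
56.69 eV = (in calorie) 2.171e-18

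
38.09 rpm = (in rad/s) 3.989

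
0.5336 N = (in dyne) 5.336e+04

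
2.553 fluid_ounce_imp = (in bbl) 0.0004563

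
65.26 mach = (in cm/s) 2.222e+06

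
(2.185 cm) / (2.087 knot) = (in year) 6.453e-10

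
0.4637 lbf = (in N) 2.063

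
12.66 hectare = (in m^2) 1.266e+05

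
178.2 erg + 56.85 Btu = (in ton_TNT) 1.434e-05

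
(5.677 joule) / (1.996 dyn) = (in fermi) 2.844e+20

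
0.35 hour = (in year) 3.995e-05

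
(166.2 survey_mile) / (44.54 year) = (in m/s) 0.0001904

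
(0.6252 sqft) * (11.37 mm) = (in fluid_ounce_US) 22.33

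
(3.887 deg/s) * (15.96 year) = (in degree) 1.956e+09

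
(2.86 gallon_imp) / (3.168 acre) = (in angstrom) 1.014e+04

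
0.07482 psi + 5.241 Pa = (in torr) 3.909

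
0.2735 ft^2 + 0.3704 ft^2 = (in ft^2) 0.6439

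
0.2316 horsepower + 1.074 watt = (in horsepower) 0.233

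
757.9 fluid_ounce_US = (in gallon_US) 5.921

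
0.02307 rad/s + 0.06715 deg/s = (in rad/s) 0.02424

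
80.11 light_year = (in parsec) 24.56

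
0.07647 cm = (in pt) 2.168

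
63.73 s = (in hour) 0.0177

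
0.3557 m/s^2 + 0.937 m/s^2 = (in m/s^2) 1.293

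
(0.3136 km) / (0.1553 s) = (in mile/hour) 4517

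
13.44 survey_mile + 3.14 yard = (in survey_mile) 13.44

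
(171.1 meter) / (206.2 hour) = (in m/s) 0.0002305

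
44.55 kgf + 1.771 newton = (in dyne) 4.387e+07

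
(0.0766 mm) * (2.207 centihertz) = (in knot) 3.286e-06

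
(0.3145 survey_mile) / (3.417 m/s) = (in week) 0.0002449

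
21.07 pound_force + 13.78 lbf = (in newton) 155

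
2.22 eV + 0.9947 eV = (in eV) 3.215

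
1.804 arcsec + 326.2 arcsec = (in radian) 0.00159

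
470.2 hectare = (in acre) 1162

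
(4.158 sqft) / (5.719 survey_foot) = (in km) 0.0002216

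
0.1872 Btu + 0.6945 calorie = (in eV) 1.251e+21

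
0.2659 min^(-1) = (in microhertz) 4432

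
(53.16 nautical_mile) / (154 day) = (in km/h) 0.02664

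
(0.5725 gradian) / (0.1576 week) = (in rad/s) 9.435e-08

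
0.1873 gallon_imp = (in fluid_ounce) 28.79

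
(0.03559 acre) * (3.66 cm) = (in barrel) 33.16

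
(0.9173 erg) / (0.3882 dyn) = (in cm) 2.363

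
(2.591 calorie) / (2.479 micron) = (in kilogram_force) 4.459e+05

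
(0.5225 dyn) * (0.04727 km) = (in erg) 2470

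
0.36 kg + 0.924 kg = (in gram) 1284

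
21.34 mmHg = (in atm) 0.02808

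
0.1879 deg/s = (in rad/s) 0.003279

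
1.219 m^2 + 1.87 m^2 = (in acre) 0.0007633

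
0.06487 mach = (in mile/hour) 49.41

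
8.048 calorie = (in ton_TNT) 8.048e-09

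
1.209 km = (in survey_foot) 3967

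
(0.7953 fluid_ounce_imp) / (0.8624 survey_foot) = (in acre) 2.124e-08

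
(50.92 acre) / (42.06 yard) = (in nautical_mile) 2.893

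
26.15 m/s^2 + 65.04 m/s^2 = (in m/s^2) 91.19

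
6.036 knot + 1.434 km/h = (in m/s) 3.504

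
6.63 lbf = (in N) 29.49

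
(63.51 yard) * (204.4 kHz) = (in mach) 3.486e+04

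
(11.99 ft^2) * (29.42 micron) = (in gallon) 0.008657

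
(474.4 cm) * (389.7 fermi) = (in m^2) 1.849e-12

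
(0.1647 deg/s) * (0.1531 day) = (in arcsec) 7.843e+06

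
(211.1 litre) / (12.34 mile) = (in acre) 2.627e-09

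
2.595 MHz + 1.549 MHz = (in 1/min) 2.486e+08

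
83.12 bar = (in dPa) 8.312e+07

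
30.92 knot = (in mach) 0.04672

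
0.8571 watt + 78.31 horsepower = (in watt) 5.84e+04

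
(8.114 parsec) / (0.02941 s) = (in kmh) 3.065e+19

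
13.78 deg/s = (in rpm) 2.297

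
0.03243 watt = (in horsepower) 4.349e-05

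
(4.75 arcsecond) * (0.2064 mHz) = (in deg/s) 2.723e-07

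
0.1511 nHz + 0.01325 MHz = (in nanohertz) 1.325e+13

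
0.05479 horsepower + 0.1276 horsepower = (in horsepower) 0.1824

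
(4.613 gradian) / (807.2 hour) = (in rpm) 2.381e-07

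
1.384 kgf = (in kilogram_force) 1.384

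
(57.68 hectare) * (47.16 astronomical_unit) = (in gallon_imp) 8.951e+20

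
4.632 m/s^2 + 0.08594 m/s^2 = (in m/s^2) 4.718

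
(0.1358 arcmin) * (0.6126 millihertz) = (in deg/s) 1.387e-06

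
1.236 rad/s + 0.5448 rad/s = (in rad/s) 1.781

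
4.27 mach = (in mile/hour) 3252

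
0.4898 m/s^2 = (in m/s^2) 0.4898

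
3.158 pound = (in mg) 1.432e+06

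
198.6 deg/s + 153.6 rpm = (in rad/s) 19.55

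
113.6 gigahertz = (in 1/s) 1.136e+11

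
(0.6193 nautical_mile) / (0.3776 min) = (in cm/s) 5062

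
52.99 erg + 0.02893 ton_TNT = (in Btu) 1.147e+05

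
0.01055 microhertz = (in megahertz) 1.055e-14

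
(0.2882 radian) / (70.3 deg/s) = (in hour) 6.525e-05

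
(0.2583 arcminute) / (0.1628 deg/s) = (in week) 4.372e-08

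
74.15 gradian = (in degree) 66.74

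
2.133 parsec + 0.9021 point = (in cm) 6.582e+18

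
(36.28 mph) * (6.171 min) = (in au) 4.014e-08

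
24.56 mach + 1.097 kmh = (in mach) 24.56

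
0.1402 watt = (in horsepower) 0.000188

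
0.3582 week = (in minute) 3611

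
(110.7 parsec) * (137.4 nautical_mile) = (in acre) 2.148e+20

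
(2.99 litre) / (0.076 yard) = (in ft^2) 0.4631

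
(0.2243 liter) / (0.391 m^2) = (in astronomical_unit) 3.835e-15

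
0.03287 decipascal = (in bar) 3.287e-08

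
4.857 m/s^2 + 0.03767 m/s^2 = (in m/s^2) 4.895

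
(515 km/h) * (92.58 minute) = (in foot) 2.607e+06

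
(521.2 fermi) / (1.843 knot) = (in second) 5.497e-13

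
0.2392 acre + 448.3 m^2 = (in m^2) 1416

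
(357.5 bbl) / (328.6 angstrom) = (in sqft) 1.862e+10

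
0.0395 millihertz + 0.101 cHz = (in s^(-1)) 0.00105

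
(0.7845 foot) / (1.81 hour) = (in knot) 7.133e-05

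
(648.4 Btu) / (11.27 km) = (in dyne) 6.07e+06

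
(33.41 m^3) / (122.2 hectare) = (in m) 2.734e-05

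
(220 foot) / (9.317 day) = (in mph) 0.0001863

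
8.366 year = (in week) 436.2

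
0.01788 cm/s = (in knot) 0.0003476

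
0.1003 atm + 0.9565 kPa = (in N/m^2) 1.112e+04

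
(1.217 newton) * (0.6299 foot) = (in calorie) 0.05585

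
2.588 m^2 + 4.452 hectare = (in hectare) 4.452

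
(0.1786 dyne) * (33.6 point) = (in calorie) 5.06e-09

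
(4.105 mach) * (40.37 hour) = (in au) 0.001358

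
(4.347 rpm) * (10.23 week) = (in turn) 4.483e+05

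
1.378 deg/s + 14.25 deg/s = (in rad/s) 0.2728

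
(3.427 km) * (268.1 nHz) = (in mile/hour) 0.002055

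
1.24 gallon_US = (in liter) 4.694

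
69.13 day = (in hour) 1659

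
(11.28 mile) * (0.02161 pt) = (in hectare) 1.384e-05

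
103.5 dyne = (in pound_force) 0.0002327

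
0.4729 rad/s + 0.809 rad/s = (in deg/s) 73.45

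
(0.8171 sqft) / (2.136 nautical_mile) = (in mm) 0.01919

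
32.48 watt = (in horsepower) 0.04356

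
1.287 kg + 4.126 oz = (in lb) 3.095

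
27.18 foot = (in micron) 8.284e+06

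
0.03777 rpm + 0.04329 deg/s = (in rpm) 0.04498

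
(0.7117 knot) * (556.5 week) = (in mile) 7.657e+04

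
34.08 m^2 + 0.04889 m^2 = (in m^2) 34.13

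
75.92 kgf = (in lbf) 167.4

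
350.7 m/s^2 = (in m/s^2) 350.7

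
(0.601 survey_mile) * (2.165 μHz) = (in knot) 0.00407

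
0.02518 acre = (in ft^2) 1097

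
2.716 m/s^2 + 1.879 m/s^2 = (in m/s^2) 4.595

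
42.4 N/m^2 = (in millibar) 0.424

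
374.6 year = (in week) 1.953e+04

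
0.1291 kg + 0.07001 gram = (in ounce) 4.556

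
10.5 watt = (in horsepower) 0.01408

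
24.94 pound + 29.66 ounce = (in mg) 1.215e+07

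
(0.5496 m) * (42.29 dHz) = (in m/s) 2.324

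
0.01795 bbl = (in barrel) 0.01795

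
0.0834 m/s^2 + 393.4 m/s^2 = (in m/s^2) 393.5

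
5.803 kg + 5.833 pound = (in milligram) 8.449e+06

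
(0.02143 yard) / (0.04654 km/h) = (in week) 2.506e-06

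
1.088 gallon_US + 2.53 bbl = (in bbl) 2.556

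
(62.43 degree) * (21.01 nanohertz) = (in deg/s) 1.312e-06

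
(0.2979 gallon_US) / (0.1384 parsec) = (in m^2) 2.641e-19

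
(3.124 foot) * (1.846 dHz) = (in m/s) 0.1758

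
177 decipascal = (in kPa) 0.0177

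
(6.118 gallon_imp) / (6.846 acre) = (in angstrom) 1.004e+04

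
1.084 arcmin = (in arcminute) 1.084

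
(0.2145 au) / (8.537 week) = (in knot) 1.208e+04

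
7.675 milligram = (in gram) 0.007675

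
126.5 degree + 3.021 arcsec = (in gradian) 140.6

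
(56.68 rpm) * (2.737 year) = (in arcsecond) 1.057e+14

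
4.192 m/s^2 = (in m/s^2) 4.192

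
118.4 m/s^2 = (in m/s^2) 118.4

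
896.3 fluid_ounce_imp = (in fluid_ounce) 861.1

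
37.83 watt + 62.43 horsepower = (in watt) 4.659e+04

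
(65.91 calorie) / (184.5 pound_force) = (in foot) 1.102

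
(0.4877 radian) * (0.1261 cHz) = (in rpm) 0.005873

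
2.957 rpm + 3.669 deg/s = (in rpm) 3.568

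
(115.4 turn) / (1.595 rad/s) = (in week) 0.0007516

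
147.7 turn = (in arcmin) 3.19e+06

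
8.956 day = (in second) 7.738e+05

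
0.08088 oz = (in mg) 2293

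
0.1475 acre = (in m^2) 596.9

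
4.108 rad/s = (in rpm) 39.23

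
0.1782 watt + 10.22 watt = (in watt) 10.4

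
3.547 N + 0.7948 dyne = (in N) 3.547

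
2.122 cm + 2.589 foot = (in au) 5.417e-12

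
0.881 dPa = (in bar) 8.81e-07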